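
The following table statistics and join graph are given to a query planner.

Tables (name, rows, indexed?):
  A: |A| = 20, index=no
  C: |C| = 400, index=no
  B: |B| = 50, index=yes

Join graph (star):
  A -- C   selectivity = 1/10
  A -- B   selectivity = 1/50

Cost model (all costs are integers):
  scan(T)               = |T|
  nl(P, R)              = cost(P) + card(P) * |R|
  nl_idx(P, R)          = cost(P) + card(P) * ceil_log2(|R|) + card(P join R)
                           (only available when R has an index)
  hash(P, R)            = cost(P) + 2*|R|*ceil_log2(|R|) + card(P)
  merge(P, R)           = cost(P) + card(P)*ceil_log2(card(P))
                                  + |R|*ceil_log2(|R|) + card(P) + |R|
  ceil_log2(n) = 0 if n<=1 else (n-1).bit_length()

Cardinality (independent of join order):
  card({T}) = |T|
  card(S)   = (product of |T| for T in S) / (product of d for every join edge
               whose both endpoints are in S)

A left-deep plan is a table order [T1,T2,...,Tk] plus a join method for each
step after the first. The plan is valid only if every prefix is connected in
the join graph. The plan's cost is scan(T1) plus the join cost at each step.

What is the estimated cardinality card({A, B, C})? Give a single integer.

Tables in S: A(20), B(50), C(400)
Edges inside S: A-C(d=10), A-B(d=50)
numerator = 20 * 50 * 400 = 400000
denominator = 10 * 50 = 500
card(S) = 400000 / 500 = 800

800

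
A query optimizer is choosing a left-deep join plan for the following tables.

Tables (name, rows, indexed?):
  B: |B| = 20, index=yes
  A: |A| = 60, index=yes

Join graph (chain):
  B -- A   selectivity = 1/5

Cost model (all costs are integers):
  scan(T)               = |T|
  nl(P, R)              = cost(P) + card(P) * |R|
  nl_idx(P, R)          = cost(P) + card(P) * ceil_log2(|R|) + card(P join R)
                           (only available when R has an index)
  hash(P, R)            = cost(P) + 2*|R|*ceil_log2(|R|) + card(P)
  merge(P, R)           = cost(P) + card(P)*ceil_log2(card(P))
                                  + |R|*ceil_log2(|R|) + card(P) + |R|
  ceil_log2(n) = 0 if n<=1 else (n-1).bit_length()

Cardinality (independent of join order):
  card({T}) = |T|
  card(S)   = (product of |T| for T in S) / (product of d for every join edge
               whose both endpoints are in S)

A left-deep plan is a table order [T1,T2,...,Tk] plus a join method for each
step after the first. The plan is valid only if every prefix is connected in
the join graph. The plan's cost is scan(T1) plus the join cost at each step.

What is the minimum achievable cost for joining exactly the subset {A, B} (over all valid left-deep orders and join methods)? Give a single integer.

320

Selinger DP over subsets of {A,B}:
  {B}: scan cost=20, card=20
  {A}: scan cost=60, card=60
  {AB}: card=240; try (B,hash)→320, (A,nl_idx)→380, (A,merge)→560, (B,merge)→600, (B,nl_idx)→600, (A,hash)→760 …(+2); best=320 via (B,hash)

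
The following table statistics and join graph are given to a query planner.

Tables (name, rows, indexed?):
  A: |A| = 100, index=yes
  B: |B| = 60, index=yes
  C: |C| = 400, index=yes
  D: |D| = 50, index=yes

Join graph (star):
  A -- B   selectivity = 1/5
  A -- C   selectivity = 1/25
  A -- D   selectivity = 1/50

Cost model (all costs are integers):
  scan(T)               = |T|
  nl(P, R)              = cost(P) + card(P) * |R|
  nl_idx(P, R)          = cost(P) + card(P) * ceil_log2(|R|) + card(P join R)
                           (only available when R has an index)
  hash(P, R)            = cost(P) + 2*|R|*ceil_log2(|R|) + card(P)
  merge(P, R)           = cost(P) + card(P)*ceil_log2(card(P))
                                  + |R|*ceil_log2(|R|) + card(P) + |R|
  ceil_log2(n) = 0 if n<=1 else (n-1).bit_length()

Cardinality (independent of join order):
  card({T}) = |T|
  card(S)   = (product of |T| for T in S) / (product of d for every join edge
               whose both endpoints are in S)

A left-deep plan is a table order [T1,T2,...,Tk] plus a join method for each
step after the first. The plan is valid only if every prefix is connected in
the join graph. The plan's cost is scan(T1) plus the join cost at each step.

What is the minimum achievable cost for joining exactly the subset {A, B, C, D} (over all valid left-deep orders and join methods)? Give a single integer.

5320

Selinger DP over subsets of {A,B,C,D}:
  {A}: scan cost=100, card=100
  {B}: scan cost=60, card=60
  {C}: scan cost=400, card=400
  {D}: scan cost=50, card=50
  {AB}: card=1200; try (B,hash)→920, (A,merge)→1280, (B,merge)→1320, (A,hash)→1520, (A,nl_idx)→1680, (B,nl_idx)→1900 …(+2); best=920 via (B,hash)
  {AC}: card=1600; try (A,hash)→2200, (C,nl_idx)→2600, (A,nl_idx)→4800, (C,merge)→4900, (A,merge)→5200, (C,hash)→7400 …(+2); best=2200 via (A,hash)
  {AD}: card=100; try (A,nl_idx)→500, (D,hash)→800, (D,nl_idx)→800, (A,merge)→1200, (D,merge)→1250, (A,hash)→1500 …(+2); best=500 via (A,nl_idx)
  {ABC}: card=19200; try (B,hash)→4520, (C,hash)→9320, (C,merge)→19320, (B,merge)→21820, (C,nl_idx)→30920, (B,nl_idx)→31000 …(+2); best=4520 via (B,hash)
  {ABD}: card=1200; try (B,hash)→1320, (B,merge)→1720, (B,nl_idx)→2300, (D,hash)→2720, (B,nl)→6500, (D,nl_idx)→9320 …(+2); best=1320 via (B,hash)
  {ACD}: card=1600; try (C,nl_idx)→3000, (D,hash)→4400, (C,merge)→5300, (C,hash)→7800, (D,nl_idx)→13400, (D,merge)→21750 …(+2); best=3000 via (C,nl_idx)
  {ABCD}: card=19200; try (B,hash)→5320, (C,hash)→9720, (C,merge)→19720, (B,merge)→22620, (D,hash)→24320, (C,nl_idx)→31320 …(+6); best=5320 via (B,hash)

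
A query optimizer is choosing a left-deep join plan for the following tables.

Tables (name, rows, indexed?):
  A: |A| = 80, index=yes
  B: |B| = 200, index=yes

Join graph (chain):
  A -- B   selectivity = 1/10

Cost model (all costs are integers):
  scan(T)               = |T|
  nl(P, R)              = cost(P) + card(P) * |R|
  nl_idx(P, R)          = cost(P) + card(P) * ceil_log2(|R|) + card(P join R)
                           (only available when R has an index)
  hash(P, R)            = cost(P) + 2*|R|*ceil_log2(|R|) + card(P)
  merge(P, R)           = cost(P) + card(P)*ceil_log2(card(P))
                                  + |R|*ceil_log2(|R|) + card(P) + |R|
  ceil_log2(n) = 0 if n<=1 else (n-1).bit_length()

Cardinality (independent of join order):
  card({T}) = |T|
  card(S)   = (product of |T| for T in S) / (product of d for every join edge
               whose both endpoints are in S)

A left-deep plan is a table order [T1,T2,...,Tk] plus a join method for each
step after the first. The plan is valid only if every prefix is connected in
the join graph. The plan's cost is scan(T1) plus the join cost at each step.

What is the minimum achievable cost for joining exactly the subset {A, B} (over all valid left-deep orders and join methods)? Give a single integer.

1520

Selinger DP over subsets of {A,B}:
  {A}: scan cost=80, card=80
  {B}: scan cost=200, card=200
  {AB}: card=1600; try (A,hash)→1520, (B,nl_idx)→2320, (B,merge)→2520, (A,merge)→2640, (A,nl_idx)→3200, (B,hash)→3360 …(+2); best=1520 via (A,hash)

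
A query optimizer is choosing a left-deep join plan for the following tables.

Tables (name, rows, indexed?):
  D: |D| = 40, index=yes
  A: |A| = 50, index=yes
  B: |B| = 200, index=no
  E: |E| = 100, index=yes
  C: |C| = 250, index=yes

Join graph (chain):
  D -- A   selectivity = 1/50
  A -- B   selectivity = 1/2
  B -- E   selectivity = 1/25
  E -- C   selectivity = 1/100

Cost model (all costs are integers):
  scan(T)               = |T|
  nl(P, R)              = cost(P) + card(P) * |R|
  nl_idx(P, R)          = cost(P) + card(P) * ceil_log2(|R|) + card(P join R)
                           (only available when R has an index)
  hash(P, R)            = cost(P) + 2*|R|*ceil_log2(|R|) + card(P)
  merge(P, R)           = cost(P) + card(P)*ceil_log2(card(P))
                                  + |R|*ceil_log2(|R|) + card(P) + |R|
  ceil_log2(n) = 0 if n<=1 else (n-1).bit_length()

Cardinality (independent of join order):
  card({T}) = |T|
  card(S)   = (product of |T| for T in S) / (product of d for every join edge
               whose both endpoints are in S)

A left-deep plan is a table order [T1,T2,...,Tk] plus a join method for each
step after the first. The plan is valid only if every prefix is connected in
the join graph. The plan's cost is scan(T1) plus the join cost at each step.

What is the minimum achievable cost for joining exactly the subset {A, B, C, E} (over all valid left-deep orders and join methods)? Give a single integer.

7200

Selinger DP over subsets of {A,B,C,E}:
  {A}: scan cost=50, card=50
  {B}: scan cost=200, card=200
  {E}: scan cost=100, card=100
  {C}: scan cost=250, card=250
  {AB}: card=5000; try (A,hash)→1000, (B,merge)→2200, (A,merge)→2350, (B,hash)→3300, (A,nl_idx)→6400, (B,nl)→10050 …(+1); best=1000 via (A,hash)
  {BE}: card=800; try (E,hash)→1800, (E,nl_idx)→2400, (B,merge)→2700, (E,merge)→2800, (B,hash)→3400, (B,nl)→20100 …(+1); best=1800 via (E,hash)
  {CE}: card=250; try (C,nl_idx)→1150, (E,hash)→1900, (E,nl_idx)→2250, (C,merge)→3150, (E,merge)→3300, (C,hash)→4200 …(+2); best=1150 via (C,nl_idx)
  {ABE}: card=20000; try (A,hash)→3200, (E,hash)→7400, (A,merge)→10950, (A,nl_idx)→26600, (A,nl)→41800, (E,nl_idx)→56000 …(+2); best=3200 via (A,hash)
  {BCE}: card=2000; try (B,hash)→4600, (B,merge)→5200, (C,hash)→6600, (C,nl_idx)→10200, (C,merge)→12850, (B,nl)→51150 …(+1); best=4600 via (B,hash)
  {ABCE}: card=50000; try (A,hash)→7200, (C,hash)→27200, (A,merge)→28950, (A,nl_idx)→66600, (A,nl)→104600, (C,nl_idx)→213200 …(+2); best=7200 via (A,hash)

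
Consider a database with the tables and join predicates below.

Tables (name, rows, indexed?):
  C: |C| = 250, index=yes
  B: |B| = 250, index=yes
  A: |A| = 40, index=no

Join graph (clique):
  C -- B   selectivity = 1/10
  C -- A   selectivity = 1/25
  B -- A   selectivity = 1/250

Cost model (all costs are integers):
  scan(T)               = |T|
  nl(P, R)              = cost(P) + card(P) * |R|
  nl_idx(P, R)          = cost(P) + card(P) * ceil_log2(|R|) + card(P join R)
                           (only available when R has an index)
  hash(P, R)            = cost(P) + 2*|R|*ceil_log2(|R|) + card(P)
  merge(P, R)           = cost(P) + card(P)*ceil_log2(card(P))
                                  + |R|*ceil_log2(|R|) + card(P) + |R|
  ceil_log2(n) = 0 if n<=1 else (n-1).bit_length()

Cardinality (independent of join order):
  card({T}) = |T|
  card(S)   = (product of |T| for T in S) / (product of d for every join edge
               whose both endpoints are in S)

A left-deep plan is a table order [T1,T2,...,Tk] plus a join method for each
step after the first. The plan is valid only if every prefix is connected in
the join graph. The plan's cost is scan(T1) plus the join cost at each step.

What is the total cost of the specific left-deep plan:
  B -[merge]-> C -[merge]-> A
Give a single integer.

92530

step 1: scan B: cost=250, card=250
step 2: join C via merge
    card(P join C) = 250*250/(10) = 6250
    cost = 250 + 250*8 + 250*8 + 250 + 250 = 4750
step 3: join A via merge
    card(P join A) = 6250*40/(25*250) = 40
    cost = 4750 + 6250*13 + 40*6 + 6250 + 40 = 92530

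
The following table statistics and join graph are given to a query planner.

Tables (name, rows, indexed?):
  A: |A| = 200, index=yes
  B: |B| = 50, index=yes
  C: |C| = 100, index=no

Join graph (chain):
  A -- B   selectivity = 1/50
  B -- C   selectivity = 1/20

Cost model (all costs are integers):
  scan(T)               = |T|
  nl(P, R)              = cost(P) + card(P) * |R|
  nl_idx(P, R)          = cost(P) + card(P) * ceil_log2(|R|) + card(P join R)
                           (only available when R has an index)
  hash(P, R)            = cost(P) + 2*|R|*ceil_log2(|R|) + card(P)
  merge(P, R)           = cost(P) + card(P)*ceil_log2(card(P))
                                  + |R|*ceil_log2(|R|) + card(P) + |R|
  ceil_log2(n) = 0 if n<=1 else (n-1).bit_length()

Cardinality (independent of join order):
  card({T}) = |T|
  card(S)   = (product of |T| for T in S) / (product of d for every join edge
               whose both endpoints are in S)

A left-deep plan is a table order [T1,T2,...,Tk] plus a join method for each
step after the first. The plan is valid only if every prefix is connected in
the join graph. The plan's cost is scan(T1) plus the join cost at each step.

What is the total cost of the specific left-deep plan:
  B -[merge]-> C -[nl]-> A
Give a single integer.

51200

step 1: scan B: cost=50, card=50
step 2: join C via merge
    card(P join C) = 50*100/(20) = 250
    cost = 50 + 50*6 + 100*7 + 50 + 100 = 1200
step 3: join A via nl
    card(P join A) = 250*200/(50) = 1000
    cost = 1200 + 250*200 = 51200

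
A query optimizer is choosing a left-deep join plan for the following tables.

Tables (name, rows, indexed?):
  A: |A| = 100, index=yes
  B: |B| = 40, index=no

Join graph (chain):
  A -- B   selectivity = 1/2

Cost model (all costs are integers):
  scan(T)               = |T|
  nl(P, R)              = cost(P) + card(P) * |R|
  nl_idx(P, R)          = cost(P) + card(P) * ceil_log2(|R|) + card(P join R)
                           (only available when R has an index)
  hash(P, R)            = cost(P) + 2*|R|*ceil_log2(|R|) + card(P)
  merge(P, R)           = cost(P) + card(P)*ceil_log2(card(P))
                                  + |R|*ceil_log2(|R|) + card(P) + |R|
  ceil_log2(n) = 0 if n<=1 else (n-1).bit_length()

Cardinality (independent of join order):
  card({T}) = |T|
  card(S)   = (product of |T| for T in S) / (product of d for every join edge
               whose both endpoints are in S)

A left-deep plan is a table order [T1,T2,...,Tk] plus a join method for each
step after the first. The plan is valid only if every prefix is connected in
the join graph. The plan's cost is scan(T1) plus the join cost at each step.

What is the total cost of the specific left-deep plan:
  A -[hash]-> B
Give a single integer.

680

step 1: scan A: cost=100, card=100
step 2: join B via hash
    card(P join B) = 100*40/(2) = 2000
    cost = 100 + 2*40*6 + 100 = 680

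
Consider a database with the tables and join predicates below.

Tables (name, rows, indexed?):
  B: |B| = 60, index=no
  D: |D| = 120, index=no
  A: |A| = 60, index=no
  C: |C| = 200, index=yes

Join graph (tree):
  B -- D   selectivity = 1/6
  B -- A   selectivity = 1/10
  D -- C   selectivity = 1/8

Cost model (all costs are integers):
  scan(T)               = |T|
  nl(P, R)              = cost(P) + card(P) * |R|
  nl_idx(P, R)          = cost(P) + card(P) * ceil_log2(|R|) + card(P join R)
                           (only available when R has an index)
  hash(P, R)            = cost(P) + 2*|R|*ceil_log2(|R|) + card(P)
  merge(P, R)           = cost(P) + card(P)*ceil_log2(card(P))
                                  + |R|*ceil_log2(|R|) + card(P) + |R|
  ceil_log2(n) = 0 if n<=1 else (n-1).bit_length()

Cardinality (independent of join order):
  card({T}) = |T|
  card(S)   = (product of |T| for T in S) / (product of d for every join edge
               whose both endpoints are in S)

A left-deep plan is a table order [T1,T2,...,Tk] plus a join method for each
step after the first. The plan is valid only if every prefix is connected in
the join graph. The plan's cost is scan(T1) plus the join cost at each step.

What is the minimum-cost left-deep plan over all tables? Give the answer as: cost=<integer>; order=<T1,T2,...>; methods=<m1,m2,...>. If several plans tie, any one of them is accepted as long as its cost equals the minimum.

cost=13280; order=A,B,D,C; methods=hash,hash,hash

Selinger DP (subsets sized 1..n):
  {B}: scan cost=60, card=60
  {D}: scan cost=120, card=120
  {A}: scan cost=60, card=60
  {C}: scan cost=200, card=200
  {BD}: card=1200; try (B,hash)→960, (D,merge)→1440, (B,merge)→1500, (D,hash)→1800, (D,nl)→7260, (B,nl)→7320; best=960 via (B,hash)
  {AB}: card=360; try (B,hash)→840, (A,hash)→840, (B,merge)→900, (A,merge)→900, (B,nl)→3660, (A,nl)→3660; best=840 via (B,hash)
  {CD}: card=3000; try (D,hash)→2080, (C,merge)→2880, (D,merge)→2960, (C,hash)→3440, (C,nl_idx)→4080, (C,nl)→24120 …(+1); best=2080 via (D,hash)
  {ABD}: card=7200; try (D,hash)→2880, (A,hash)→2880, (D,merge)→5400, (A,merge)→15780, (D,nl)→44040, (A,nl)→72960; best=2880 via (D,hash)
  {BCD}: card=30000; try (C,hash)→5360, (B,hash)→5800, (C,merge)→17160, (C,nl_idx)→40560, (B,merge)→41500, (B,nl)→182080 …(+1); best=5360 via (C,hash)
  {ABCD}: card=180000; try (C,hash)→13280, (A,hash)→36080, (C,merge)→105480, (C,nl_idx)→240480, (A,merge)→485780, (C,nl)→1442880 …(+1); best=13280 via (C,hash)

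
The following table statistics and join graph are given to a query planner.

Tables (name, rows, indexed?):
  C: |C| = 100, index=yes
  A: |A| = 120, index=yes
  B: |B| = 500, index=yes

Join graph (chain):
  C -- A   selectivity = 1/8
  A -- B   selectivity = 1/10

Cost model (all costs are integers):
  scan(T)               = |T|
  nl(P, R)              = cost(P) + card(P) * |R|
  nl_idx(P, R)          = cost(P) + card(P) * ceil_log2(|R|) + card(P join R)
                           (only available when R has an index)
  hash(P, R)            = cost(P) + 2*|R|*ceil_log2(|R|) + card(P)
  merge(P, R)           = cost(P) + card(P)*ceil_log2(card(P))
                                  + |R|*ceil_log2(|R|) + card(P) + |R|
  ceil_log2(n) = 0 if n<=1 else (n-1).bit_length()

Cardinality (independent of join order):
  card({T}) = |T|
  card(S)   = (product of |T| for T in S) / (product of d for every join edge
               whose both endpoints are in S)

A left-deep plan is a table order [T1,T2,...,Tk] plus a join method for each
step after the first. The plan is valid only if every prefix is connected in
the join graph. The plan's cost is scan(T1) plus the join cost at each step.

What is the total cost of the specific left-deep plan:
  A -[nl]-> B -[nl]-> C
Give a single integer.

step 1: scan A: cost=120, card=120
step 2: join B via nl
    card(P join B) = 120*500/(10) = 6000
    cost = 120 + 120*500 = 60120
step 3: join C via nl
    card(P join C) = 6000*100/(8) = 75000
    cost = 60120 + 6000*100 = 660120

660120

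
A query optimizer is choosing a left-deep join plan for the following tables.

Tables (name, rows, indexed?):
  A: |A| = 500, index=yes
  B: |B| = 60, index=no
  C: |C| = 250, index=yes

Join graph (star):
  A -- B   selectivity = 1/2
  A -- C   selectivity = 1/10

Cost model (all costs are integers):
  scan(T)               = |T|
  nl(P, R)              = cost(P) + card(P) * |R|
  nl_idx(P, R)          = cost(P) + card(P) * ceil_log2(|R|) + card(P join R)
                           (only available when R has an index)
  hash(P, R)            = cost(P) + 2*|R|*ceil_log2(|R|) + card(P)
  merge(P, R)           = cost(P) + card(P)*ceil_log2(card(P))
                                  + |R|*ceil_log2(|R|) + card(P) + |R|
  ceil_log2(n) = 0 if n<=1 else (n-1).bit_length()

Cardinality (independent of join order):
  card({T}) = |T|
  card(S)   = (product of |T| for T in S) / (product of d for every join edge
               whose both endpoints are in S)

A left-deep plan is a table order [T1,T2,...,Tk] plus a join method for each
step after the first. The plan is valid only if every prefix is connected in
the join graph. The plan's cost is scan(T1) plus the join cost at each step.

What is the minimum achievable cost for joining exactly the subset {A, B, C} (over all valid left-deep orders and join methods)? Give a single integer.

18220

Selinger DP over subsets of {A,B,C}:
  {A}: scan cost=500, card=500
  {B}: scan cost=60, card=60
  {C}: scan cost=250, card=250
  {AB}: card=15000; try (B,hash)→1720, (A,merge)→5480, (B,merge)→5920, (A,hash)→9120, (A,nl_idx)→15600, (A,nl)→30060 …(+1); best=1720 via (B,hash)
  {AC}: card=12500; try (C,hash)→5000, (A,merge)→7500, (C,merge)→7750, (A,hash)→9500, (A,nl_idx)→15000, (C,nl_idx)→17000 …(+2); best=5000 via (C,hash)
  {ABC}: card=375000; try (B,hash)→18220, (C,hash)→20720, (B,merge)→192920, (C,merge)→228970, (C,nl_idx)→496720, (B,nl)→755000 …(+1); best=18220 via (B,hash)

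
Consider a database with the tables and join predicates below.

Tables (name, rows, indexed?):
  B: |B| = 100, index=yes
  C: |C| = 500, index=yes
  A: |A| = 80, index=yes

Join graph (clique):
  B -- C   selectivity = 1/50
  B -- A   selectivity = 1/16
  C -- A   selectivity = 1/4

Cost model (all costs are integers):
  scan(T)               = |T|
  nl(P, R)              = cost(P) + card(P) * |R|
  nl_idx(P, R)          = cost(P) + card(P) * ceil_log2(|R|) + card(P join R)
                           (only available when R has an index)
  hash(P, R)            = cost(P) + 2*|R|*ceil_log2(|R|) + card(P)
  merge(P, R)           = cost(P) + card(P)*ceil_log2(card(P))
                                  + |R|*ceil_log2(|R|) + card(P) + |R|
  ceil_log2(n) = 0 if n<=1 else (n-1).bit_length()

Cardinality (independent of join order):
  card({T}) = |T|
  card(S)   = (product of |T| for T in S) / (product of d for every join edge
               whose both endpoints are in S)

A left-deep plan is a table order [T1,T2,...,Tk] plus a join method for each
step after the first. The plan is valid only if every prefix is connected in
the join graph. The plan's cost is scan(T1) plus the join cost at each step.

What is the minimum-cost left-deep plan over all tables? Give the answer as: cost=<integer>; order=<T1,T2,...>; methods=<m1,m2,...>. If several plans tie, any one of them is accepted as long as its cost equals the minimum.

cost=4120; order=B,C,A; methods=nl_idx,hash

Selinger DP (subsets sized 1..n):
  {B}: scan cost=100, card=100
  {C}: scan cost=500, card=500
  {A}: scan cost=80, card=80
  {BC}: card=1000; try (C,nl_idx)→2000, (B,hash)→2400, (B,nl_idx)→5000, (C,merge)→5900, (B,merge)→6300, (C,hash)→9200 …(+2); best=2000 via (C,nl_idx)
  {AB}: card=500; try (B,nl_idx)→1140, (A,nl_idx)→1300, (A,hash)→1320, (B,merge)→1520, (A,merge)→1540, (B,hash)→1560 …(+2); best=1140 via (B,nl_idx)
  {AC}: card=10000; try (A,hash)→2120, (C,merge)→5720, (A,merge)→6140, (C,hash)→9160, (C,nl_idx)→10800, (A,nl_idx)→14000 …(+2); best=2120 via (A,hash)
  {ABC}: card=1250; try (A,hash)→4120, (C,nl_idx)→6890, (A,nl_idx)→10250, (C,hash)→10640, (C,merge)→11140, (B,hash)→13520 …(+6); best=4120 via (A,hash)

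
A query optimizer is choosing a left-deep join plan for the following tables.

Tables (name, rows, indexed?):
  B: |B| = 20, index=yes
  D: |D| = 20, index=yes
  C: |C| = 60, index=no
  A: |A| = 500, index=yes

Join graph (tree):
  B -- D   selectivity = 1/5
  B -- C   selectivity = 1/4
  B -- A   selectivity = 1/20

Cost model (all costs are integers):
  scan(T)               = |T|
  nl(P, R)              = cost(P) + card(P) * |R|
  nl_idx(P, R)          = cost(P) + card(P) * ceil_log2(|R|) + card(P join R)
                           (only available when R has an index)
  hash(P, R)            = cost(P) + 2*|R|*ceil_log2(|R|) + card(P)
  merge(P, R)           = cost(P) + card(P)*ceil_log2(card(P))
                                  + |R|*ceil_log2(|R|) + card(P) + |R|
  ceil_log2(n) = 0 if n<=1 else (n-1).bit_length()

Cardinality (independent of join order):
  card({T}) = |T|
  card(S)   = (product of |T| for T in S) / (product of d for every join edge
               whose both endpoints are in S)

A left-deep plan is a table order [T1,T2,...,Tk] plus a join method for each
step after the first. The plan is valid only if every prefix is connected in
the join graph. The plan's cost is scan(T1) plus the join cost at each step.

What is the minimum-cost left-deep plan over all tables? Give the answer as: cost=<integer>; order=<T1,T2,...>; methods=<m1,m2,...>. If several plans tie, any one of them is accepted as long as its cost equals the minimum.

Selinger DP (subsets sized 1..n):
  {B}: scan cost=20, card=20
  {D}: scan cost=20, card=20
  {C}: scan cost=60, card=60
  {A}: scan cost=500, card=500
  {BD}: card=80; try (D,nl_idx)→200, (B,nl_idx)→200, (D,hash)→240, (B,hash)→240, (D,merge)→260, (B,merge)→260 …(+2); best=200 via (D,nl_idx)
  {BC}: card=300; try (B,hash)→320, (C,merge)→560, (B,merge)→600, (B,nl_idx)→660, (C,hash)→760, (C,nl)→1220 …(+1); best=320 via (B,hash)
  {AB}: card=500; try (A,nl_idx)→700, (B,hash)→1200, (B,nl_idx)→3500, (A,merge)→5140, (B,merge)→5620, (A,hash)→9040 …(+2); best=700 via (A,nl_idx)
  {BCD}: card=1200; try (D,hash)→820, (C,hash)→1000, (C,merge)→1260, (D,nl_idx)→3020, (D,merge)→3440, (C,nl)→5000 …(+1); best=820 via (D,hash)
  {ABD}: card=2000; try (D,hash)→1400, (A,nl_idx)→2920, (D,nl_idx)→5200, (D,merge)→5820, (A,merge)→5840, (A,hash)→9280 …(+2); best=1400 via (D,hash)
  {ABC}: card=7500; try (C,hash)→1920, (C,merge)→6120, (A,merge)→8320, (A,hash)→9620, (A,nl_idx)→10520, (C,nl)→30700 …(+1); best=1920 via (C,hash)
  {ABCD}: card=30000; try (C,hash)→4120, (D,hash)→9620, (A,hash)→11020, (A,merge)→20220, (C,merge)→25820, (A,nl_idx)→41620 …(+5); best=4120 via (C,hash)

cost=4120; order=B,A,D,C; methods=nl_idx,hash,hash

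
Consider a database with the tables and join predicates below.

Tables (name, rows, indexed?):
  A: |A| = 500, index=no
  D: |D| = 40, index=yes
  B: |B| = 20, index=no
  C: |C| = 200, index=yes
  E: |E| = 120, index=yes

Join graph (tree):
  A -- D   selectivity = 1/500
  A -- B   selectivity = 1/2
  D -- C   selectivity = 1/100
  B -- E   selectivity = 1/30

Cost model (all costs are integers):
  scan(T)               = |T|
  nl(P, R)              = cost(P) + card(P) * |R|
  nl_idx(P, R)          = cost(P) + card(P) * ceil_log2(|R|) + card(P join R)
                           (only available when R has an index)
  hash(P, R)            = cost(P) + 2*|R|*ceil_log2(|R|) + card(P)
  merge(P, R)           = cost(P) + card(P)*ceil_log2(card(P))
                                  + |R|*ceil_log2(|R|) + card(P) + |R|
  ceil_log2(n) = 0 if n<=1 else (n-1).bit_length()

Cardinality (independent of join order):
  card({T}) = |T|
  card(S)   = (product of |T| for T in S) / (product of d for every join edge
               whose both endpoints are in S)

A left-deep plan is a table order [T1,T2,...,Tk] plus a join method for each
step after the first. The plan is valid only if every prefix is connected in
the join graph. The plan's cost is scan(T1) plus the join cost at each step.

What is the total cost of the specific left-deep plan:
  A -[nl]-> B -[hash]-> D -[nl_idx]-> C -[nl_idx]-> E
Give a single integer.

28780

step 1: scan A: cost=500, card=500
step 2: join B via nl
    card(P join B) = 500*20/(2) = 5000
    cost = 500 + 500*20 = 10500
step 3: join D via hash
    card(P join D) = 5000*40/(500) = 400
    cost = 10500 + 2*40*6 + 5000 = 15980
step 4: join C via nl_idx
    card(P join C) = 400*200/(100) = 800
    cost = 15980 + 400*8 + 800 = 19980
step 5: join E via nl_idx
    card(P join E) = 800*120/(30) = 3200
    cost = 19980 + 800*7 + 3200 = 28780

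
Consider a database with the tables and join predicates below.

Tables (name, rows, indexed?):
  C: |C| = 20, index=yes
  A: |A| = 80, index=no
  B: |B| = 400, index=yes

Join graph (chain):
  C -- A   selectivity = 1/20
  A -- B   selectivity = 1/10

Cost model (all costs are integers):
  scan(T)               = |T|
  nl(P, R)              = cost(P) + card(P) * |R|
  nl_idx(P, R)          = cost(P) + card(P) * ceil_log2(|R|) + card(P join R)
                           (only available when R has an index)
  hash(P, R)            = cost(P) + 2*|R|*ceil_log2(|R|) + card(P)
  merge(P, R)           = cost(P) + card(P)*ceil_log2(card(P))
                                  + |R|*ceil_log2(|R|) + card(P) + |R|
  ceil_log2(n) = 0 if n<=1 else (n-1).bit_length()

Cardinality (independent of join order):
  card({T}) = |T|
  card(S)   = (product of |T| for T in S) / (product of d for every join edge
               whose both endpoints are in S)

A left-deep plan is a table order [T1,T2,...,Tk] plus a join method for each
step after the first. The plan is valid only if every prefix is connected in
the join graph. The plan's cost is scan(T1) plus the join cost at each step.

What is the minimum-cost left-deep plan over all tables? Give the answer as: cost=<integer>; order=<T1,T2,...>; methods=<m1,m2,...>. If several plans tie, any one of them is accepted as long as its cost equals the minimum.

cost=4280; order=A,C,B; methods=hash,nl_idx

Selinger DP (subsets sized 1..n):
  {C}: scan cost=20, card=20
  {A}: scan cost=80, card=80
  {B}: scan cost=400, card=400
  {AC}: card=80; try (C,hash)→360, (C,nl_idx)→560, (A,merge)→780, (C,merge)→840, (A,hash)→1160, (A,nl)→1620 …(+1); best=360 via (C,hash)
  {AB}: card=3200; try (A,hash)→1920, (B,nl_idx)→4000, (B,merge)→4720, (A,merge)→5040, (B,hash)→7360, (B,nl)→32080 …(+1); best=1920 via (A,hash)
  {ABC}: card=3200; try (B,nl_idx)→4280, (B,merge)→5000, (C,hash)→5320, (B,hash)→7640, (C,nl_idx)→21120, (B,nl)→32360 …(+2); best=4280 via (B,nl_idx)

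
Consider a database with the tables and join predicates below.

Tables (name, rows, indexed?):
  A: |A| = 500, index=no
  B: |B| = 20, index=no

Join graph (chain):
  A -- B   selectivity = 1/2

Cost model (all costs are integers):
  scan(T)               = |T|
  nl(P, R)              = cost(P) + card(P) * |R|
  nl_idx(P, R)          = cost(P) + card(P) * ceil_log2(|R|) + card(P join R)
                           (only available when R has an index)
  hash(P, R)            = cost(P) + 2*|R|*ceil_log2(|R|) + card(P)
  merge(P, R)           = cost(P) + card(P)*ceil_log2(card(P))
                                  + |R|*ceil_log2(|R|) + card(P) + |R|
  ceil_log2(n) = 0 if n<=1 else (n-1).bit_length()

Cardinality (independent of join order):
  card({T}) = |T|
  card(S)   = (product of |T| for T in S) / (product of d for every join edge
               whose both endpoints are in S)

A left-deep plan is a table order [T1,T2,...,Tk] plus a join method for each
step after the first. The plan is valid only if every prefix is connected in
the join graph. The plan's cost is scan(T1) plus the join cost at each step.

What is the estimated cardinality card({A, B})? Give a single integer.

5000

Tables in S: A(500), B(20)
Edges inside S: A-B(d=2)
numerator = 500 * 20 = 10000
denominator = 2 = 2
card(S) = 10000 / 2 = 5000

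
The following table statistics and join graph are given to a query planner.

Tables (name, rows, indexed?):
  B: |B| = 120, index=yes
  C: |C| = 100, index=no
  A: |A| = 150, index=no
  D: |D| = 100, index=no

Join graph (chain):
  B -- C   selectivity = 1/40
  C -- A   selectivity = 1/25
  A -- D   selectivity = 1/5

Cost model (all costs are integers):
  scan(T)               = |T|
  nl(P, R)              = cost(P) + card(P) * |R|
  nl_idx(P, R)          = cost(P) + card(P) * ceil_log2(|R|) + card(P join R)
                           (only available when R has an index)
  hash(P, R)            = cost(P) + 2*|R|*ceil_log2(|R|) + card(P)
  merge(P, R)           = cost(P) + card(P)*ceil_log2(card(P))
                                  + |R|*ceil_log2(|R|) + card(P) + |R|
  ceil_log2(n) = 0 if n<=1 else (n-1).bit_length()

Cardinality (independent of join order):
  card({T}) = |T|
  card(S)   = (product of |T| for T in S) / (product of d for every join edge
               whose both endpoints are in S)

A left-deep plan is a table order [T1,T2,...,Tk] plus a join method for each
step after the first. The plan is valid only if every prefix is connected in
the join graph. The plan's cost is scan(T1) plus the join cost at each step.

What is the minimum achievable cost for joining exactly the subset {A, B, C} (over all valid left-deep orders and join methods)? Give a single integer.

3800

Selinger DP over subsets of {A,B,C}:
  {B}: scan cost=120, card=120
  {C}: scan cost=100, card=100
  {A}: scan cost=150, card=150
  {BC}: card=300; try (B,nl_idx)→1100, (C,hash)→1640, (B,merge)→1860, (C,merge)→1880, (B,hash)→1880, (B,nl)→12100 …(+1); best=1100 via (B,nl_idx)
  {AC}: card=600; try (C,hash)→1700, (A,merge)→2250, (C,merge)→2300, (A,hash)→2600, (A,nl)→15100, (C,nl)→15150; best=1700 via (C,hash)
  {ABC}: card=1800; try (A,hash)→3800, (B,hash)→3980, (A,merge)→5450, (B,nl_idx)→7700, (B,merge)→9260, (A,nl)→46100 …(+1); best=3800 via (A,hash)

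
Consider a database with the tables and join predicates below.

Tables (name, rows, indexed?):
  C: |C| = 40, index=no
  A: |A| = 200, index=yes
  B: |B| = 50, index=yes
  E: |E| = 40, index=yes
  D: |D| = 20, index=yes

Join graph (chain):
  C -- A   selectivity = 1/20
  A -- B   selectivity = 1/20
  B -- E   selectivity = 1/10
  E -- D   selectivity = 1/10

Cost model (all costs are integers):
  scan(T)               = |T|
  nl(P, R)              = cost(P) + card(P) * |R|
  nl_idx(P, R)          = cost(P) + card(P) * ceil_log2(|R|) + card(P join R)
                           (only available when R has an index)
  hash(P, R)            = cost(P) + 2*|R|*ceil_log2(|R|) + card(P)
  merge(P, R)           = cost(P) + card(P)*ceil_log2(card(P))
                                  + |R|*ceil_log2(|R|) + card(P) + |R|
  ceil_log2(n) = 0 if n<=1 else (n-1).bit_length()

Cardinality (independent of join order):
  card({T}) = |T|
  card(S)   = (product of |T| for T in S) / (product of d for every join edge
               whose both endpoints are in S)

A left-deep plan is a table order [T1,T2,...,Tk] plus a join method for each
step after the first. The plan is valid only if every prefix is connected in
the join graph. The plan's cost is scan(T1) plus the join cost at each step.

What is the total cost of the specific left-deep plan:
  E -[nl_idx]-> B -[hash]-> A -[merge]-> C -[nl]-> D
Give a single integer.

108160

step 1: scan E: cost=40, card=40
step 2: join B via nl_idx
    card(P join B) = 40*50/(10) = 200
    cost = 40 + 40*6 + 200 = 480
step 3: join A via hash
    card(P join A) = 200*200/(20) = 2000
    cost = 480 + 2*200*8 + 200 = 3880
step 4: join C via merge
    card(P join C) = 2000*40/(20) = 4000
    cost = 3880 + 2000*11 + 40*6 + 2000 + 40 = 28160
step 5: join D via nl
    card(P join D) = 4000*20/(10) = 8000
    cost = 28160 + 4000*20 = 108160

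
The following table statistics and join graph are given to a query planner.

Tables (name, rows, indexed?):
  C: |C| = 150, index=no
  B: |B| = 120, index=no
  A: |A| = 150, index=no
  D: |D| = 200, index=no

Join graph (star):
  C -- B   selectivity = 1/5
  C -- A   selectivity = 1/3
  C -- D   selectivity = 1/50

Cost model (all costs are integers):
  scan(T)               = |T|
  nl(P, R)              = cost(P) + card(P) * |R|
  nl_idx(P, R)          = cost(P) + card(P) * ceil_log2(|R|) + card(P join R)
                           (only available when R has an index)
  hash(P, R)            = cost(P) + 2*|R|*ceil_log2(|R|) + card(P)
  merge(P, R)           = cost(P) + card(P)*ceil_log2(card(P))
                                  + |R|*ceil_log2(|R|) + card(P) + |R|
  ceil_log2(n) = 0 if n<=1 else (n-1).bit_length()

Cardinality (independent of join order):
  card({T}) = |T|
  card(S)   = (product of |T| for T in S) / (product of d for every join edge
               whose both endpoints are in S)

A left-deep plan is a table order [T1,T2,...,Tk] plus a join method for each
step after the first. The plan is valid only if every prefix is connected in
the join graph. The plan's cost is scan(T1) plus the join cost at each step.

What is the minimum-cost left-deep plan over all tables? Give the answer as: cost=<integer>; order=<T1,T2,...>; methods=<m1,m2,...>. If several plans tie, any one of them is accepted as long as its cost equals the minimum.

cost=21880; order=D,C,B,A; methods=hash,hash,hash

Selinger DP (subsets sized 1..n):
  {C}: scan cost=150, card=150
  {B}: scan cost=120, card=120
  {A}: scan cost=150, card=150
  {D}: scan cost=200, card=200
  {BC}: card=3600; try (B,hash)→1980, (C,merge)→2430, (B,merge)→2460, (C,hash)→2640, (C,nl)→18120, (B,nl)→18150; best=1980 via (B,hash)
  {AC}: card=7500; try (C,hash)→2700, (A,hash)→2700, (C,merge)→2850, (A,merge)→2850, (C,nl)→22650, (A,nl)→22650; best=2700 via (C,hash)
  {CD}: card=600; try (C,hash)→2800, (D,merge)→3300, (C,merge)→3350, (D,hash)→3500, (D,nl)→30150, (C,nl)→30200; best=2800 via (C,hash)
  {ABC}: card=180000; try (A,hash)→7980, (B,hash)→11880, (A,merge)→50130, (B,merge)→108660, (A,nl)→541980, (B,nl)→902700; best=7980 via (A,hash)
  {BCD}: card=14400; try (B,hash)→5080, (D,hash)→8780, (B,merge)→10360, (D,merge)→50580, (B,nl)→74800, (D,nl)→721980; best=5080 via (B,hash)
  {ACD}: card=30000; try (A,hash)→5800, (A,merge)→10750, (D,hash)→13400, (A,nl)→92800, (D,merge)→109500, (D,nl)→1502700; best=5800 via (A,hash)
  {ABCD}: card=720000; try (A,hash)→21880, (B,hash)→37480, (D,hash)→191180, (A,merge)→222430, (B,merge)→486760, (A,nl)→2165080 …(+3); best=21880 via (A,hash)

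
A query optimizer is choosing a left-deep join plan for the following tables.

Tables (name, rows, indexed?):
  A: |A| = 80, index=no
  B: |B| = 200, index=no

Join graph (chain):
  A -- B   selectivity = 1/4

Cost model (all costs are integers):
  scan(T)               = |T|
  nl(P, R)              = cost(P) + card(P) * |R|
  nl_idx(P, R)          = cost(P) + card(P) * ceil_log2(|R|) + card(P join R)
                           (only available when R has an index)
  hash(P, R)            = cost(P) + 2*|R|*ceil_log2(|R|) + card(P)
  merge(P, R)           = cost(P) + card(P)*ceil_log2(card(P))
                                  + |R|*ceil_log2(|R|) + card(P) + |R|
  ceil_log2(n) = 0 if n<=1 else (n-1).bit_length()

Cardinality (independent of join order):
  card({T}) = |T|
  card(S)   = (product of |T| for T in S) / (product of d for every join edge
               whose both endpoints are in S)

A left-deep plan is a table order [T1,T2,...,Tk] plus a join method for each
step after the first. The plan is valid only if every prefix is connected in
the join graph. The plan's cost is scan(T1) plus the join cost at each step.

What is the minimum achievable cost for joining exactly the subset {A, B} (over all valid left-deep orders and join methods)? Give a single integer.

1520

Selinger DP over subsets of {A,B}:
  {A}: scan cost=80, card=80
  {B}: scan cost=200, card=200
  {AB}: card=4000; try (A,hash)→1520, (B,merge)→2520, (A,merge)→2640, (B,hash)→3360, (B,nl)→16080, (A,nl)→16200; best=1520 via (A,hash)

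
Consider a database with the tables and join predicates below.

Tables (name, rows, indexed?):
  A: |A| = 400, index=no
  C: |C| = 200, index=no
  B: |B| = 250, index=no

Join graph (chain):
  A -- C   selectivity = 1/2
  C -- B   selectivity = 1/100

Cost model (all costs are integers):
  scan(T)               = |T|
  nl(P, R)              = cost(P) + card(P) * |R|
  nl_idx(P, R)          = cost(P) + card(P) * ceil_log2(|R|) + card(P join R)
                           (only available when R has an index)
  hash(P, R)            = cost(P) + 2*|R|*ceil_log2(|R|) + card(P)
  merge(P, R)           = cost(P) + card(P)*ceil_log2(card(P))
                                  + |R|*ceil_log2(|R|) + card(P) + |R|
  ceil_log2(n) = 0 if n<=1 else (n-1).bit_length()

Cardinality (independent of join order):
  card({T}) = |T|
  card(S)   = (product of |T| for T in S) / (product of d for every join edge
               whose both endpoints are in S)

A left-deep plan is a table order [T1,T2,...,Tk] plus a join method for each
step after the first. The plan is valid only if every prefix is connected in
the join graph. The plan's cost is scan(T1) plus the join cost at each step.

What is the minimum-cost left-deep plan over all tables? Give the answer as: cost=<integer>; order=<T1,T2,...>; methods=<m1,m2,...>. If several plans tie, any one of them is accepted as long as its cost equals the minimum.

cost=11400; order=B,C,A; methods=hash,hash

Selinger DP (subsets sized 1..n):
  {A}: scan cost=400, card=400
  {C}: scan cost=200, card=200
  {B}: scan cost=250, card=250
  {AC}: card=40000; try (C,hash)→4000, (A,merge)→6000, (C,merge)→6200, (A,hash)→7600, (A,nl)→80200, (C,nl)→80400; best=4000 via (C,hash)
  {BC}: card=500; try (C,hash)→3700, (B,merge)→4250, (C,merge)→4300, (B,hash)→4400, (B,nl)→50200, (C,nl)→50250; best=3700 via (C,hash)
  {ABC}: card=100000; try (A,hash)→11400, (A,merge)→12700, (B,hash)→48000, (A,nl)→203700, (B,merge)→686250, (B,nl)→10004000; best=11400 via (A,hash)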